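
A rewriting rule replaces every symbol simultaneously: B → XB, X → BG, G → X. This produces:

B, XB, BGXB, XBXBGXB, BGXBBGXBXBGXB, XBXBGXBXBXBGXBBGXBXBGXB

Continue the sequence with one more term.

Applying the rule to each of the 23 symbols of XBXBGXBXBXBGXBBGXBXBGXB gives the pieces BG XB BG XB X BG XB BG XB BG XB X BG XB XB X BG XB BG XB X BG XB, which concatenate to the answer.

BGXBBGXBXBGXBBGXBBGXBXBGXBXBXBGXBBGXBXBGXB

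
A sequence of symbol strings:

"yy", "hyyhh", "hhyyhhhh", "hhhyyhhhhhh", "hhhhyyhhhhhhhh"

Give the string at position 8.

s(k+1) = h·s(k)·hh, so each term gains h as a prefix and hh as a suffix.
From hhhhyyhhhhhhhh, 3 further steps: hhhhyyhhhhhhhh → hhhhhyyhhhhhhhhhh → hhhhhhyyhhhhhhhhhhhh → (answer).

hhhhhhhyyhhhhhhhhhhhhhh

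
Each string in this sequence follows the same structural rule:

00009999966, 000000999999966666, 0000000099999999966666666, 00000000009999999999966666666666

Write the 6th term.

Reading off run lengths: 0 runs 4, 6, 8, 10; 9 runs 5, 7, 9, 11; 6 runs 2, 5, 8, 11 — each is linear in n (n = 1, 2, …).
Setting n = 6 gives 14, 15, 17 characters in each block.

0000000000000099999999999999966666666666666666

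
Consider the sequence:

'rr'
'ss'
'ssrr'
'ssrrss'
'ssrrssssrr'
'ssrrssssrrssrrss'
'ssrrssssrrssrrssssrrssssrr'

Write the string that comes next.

Each term (from the third on) is the previous term followed by the one before it: term 3 = ss·rr = ssrr.
So term 8 is ssrrssssrrssrrssssrrssssrr·ssrrssssrrssrrss.

ssrrssssrrssrrssssrrssssrrssrrssssrrssrrss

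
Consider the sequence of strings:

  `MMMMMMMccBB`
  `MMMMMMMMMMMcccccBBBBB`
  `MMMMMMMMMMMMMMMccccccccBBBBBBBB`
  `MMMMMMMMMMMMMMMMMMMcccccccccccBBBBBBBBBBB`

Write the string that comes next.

MMMMMMMMMMMMMMMMMMMMMMMccccccccccccccBBBBBBBBBBBBBB

Each string has the form M^{4n+3} c^{3n-1} B^{3n-1} (n = 1, 2, …).
At n = 5 the blocks have lengths 23, 14, 14.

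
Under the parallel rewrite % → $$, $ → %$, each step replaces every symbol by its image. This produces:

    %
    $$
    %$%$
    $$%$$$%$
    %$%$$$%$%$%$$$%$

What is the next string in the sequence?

$$%$$$%$%$%$$$%$$$%$$$%$%$%$$$%$

φ(%$%$$$%$%$%$$$%$) expands symbol-by-symbol to $$ %$ $$ %$ %$ %$ $$ %$ $$ %$ $$ %$ %$ %$ $$ %$; joining the 16 pieces gives the next term.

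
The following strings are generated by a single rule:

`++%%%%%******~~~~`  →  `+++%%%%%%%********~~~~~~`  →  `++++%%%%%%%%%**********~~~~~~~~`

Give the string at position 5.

Reading off run lengths: + runs 2, 3, 4; % runs 5, 7, 9; * runs 6, 8, 10; ~ runs 4, 6, 8 — each is linear in n, where the shown terms are n = 2, 3, 4.
Setting n = 6 gives 6, 13, 14, 12 characters in each block.

++++++%%%%%%%%%%%%%**************~~~~~~~~~~~~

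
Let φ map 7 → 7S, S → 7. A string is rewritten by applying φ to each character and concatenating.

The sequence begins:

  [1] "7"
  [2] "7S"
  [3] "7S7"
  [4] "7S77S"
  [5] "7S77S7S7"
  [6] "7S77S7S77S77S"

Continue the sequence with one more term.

7S77S7S77S77S7S77S7S7

Applying the rule to each of the 13 symbols of 7S77S7S77S77S gives the pieces 7S 7 7S 7S 7 7S 7 7S 7S 7 7S 7S 7, which concatenate to the answer.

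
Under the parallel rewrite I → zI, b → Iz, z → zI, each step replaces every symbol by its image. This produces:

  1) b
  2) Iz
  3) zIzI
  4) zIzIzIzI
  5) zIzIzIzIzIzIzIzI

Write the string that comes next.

zIzIzIzIzIzIzIzIzIzIzIzIzIzIzIzI

Applying the rule to each of the 16 symbols of zIzIzIzIzIzIzIzI gives the pieces zI zI zI zI zI zI zI zI zI zI zI zI zI zI zI zI, which concatenate to the answer.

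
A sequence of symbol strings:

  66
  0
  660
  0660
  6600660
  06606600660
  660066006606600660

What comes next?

06606600660660066006606600660

Each term (from the third on) is the two preceding terms concatenated in order: term 3 = 66·0 = 660.
Continuing: 06606600660 · 660066006606600660 gives term 8.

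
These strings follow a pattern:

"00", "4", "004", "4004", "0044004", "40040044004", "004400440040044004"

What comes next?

Each term (from the third on) is the two preceding terms concatenated in order: term 3 = 00·4 = 004.
Continuing: 40040044004 · 004400440040044004 gives term 8.

40040044004004400440040044004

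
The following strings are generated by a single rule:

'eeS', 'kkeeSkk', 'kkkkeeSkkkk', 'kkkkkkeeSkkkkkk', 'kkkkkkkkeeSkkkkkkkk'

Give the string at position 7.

kkkkkkkkkkkkeeSkkkkkkkkkkkk

Every step adds kk to the front and kk to the end of the previous string.
From kkkkkkkkeeSkkkkkkkk, 2 further steps: kkkkkkkkeeSkkkkkkkk → kkkkkkkkkkeeSkkkkkkkkkk → (answer).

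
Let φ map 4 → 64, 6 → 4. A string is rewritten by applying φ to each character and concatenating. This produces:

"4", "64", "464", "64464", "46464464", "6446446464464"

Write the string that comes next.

Rewriting the 13 symbols of 6446446464464 one by one yields 4 64 64 4 64 64 4 64 4 64 64 4 64; concatenated:

464644646446446464464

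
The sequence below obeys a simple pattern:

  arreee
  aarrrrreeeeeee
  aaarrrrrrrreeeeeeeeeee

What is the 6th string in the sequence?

Each string has the form a^{n} r^{3n-1} e^{4n-1} (n = 1, 2, …).
For term 6, n = 6, so the run lengths are 6, 17, 23.

aaaaaarrrrrrrrrrrrrrrrreeeeeeeeeeeeeeeeeeeeeee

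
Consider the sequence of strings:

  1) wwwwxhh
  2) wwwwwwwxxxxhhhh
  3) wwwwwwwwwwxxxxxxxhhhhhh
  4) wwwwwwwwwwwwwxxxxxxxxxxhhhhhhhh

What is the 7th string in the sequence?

wwwwwwwwwwwwwwwwwwwwwwxxxxxxxxxxxxxxxxxxxhhhhhhhhhhhhhh

Each string has the form w^{3n+1} x^{3n-2} h^{2n} (n = 1, 2, …).
At n = 7 the blocks have lengths 22, 19, 14.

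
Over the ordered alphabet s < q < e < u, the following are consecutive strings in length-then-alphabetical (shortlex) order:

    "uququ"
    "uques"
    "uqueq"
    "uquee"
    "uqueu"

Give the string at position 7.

Stepping forward 2 times from uqueu: uqueu → uquus, then the target.

uquuq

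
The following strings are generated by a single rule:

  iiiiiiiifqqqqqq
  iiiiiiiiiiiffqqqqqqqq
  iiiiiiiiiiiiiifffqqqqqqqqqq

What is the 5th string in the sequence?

Term n consists of 3n-1 i's, followed by n-2 f's, followed by 2n q's, where the shown terms are n = 3, 4, 5.
Setting n = 7 gives 20, 5, 14 characters in each block.

iiiiiiiiiiiiiiiiiiiifffffqqqqqqqqqqqqqq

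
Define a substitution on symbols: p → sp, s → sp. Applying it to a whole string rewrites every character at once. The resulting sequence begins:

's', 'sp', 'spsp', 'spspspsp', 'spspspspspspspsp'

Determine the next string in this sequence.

Replace each of the 16 characters of spspspspspspspsp in place — sp sp sp sp sp sp sp sp sp sp sp sp sp sp sp sp — and concatenate.

spspspspspspspspspspspspspspspsp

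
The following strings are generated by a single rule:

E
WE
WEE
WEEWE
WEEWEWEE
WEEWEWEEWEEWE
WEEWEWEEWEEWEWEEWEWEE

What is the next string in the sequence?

From term 3 onward, concatenate the last term with the second-to-last: WE·E = WEE, WEE·WE = WEEWE, …
So term 8 is WEEWEWEEWEEWEWEEWEWEE·WEEWEWEEWEEWE.

WEEWEWEEWEEWEWEEWEWEEWEEWEWEEWEEWE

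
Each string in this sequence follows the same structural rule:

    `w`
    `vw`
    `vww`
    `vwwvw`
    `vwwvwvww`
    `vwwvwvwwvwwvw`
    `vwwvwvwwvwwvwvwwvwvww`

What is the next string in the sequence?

This is a Fibonacci-style word recurrence s(k) = s(k−1)·s(k−2): e.g. vw·w = vww.
The next term joins vwwvwvwwvwwvwvwwvwvww and vwwvwvwwvwwvw.

vwwvwvwwvwwvwvwwvwvwwvwwvwvwwvwwvw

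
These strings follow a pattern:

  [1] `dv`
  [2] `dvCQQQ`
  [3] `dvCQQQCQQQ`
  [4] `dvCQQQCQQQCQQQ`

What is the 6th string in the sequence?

dvCQQQCQQQCQQQCQQQCQQQ

Every step adds CQQQ to the end: s(k+1) = s(k)·CQQQ.
From dvCQQQCQQQCQQQ, 2 further steps: dvCQQQCQQQCQQQ → dvCQQQCQQQCQQQCQQQ → (answer).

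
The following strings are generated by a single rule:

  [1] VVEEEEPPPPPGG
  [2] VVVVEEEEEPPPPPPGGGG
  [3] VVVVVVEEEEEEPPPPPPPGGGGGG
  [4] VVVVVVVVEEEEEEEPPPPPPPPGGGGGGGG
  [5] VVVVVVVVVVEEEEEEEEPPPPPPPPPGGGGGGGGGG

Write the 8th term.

Term n consists of 2n-2 V's, followed by n+2 E's, followed by n+3 P's, followed by 2n-2 G's, where the shown terms are n = 2, 3, 4, 5, 6.
At n = 9 the blocks have lengths 16, 11, 12, 16.

VVVVVVVVVVVVVVVVEEEEEEEEEEEPPPPPPPPPPPPGGGGGGGGGGGGGGGG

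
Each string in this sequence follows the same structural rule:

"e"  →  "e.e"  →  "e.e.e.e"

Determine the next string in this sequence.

s(k+1) = s(k)·.·s(k) — each term doubles the last with '.' between the halves.
So the next term is two copies of e.e.e.e with '.' between the halves.

e.e.e.e.e.e.e.e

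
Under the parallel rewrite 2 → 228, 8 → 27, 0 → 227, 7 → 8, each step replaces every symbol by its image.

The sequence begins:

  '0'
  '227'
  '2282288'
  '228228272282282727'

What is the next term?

Replace each of the 18 characters of 228228272282282727 in place — 228 228 27 228 228 27 228 8 228 228 27 228 228 27 228 8 228 8 — and concatenate.

22822827228228272288228228272282282722882288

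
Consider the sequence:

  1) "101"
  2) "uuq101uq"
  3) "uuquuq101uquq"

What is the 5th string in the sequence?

uuquuquuquuq101uquququq

Every step adds uuq to the front and uq to the end of the previous string.
From uuquuq101uquq, 2 further steps: uuquuq101uquq → uuquuquuq101uququq → (answer).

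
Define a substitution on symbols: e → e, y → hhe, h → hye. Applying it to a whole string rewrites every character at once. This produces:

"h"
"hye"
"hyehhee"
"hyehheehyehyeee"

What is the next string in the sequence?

Replace each of the 15 characters of hyehheehyehyeee in place — hye hhe e hye hye e e hye hhe e hye hhe e e e — and concatenate.

hyehheehyehyeeehyehheehyehheeee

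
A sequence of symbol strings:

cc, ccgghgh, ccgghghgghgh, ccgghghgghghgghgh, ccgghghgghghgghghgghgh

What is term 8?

The strings grow by a fixed suffix gghgh each time.
From ccgghghgghghgghghgghgh, 3 further steps: ccgghghgghghgghghgghgh → ccgghghgghghgghghgghghgghgh → ccgghghgghghgghghgghghgghghgghgh → (answer).

ccgghghgghghgghghgghghgghghgghghgghgh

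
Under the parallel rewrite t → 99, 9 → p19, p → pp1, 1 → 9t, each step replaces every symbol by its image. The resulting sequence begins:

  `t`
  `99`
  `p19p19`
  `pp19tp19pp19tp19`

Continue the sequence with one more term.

Rewriting the 16 symbols of pp19tp19pp19tp19 one by one yields pp1 pp1 9t p19 99 pp1 9t p19 pp1 pp1 9t p19 99 pp1 9t p19; concatenated:

pp1pp19tp1999pp19tp19pp1pp19tp1999pp19tp19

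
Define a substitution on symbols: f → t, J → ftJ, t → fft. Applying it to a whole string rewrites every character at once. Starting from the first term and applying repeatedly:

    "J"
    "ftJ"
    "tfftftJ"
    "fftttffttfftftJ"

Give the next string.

Applying the rule to each of the 15 symbols of fftttffttfftftJ gives the pieces t t fft fft fft t t fft fft t t fft t fft ftJ, which concatenate to the answer.

ttfftfftfftttfftfftttffttfftftJ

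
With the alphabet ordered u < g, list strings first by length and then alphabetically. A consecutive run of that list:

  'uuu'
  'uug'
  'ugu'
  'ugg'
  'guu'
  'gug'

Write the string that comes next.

ggu

Treat gug as a base-2 numeral over the given alphabet and add one, carrying through any trailing g's.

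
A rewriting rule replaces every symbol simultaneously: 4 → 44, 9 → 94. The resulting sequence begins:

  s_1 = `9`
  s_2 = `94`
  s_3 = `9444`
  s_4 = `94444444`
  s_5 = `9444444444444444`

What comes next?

Applying the rule to each of the 16 symbols of 9444444444444444 gives the pieces 94 44 44 44 44 44 44 44 44 44 44 44 44 44 44 44, which concatenate to the answer.

94444444444444444444444444444444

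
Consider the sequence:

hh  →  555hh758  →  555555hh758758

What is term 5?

Each term wraps the previous one in 555 on the left and 758 on the right.
From 555555hh758758, 2 further steps: 555555hh758758 → 555555555hh758758758 → (answer).

555555555555hh758758758758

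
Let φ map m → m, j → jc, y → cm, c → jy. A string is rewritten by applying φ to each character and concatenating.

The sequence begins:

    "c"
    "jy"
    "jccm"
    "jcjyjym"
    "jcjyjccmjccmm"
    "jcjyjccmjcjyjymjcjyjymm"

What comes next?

jcjyjccmjcjyjymjcjyjccmjccmmjcjyjccmjccmmm

Applying the rule to each of the 23 symbols of jcjyjccmjcjyjymjcjyjymm gives the pieces jc jy jc cm jc jy jy m jc jy jc cm jc cm m jc jy jc cm jc cm m m, which concatenate to the answer.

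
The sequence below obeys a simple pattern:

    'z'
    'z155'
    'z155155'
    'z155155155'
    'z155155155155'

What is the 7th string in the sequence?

The strings grow by a fixed suffix 155 each time.
From z155155155155, 2 further steps: z155155155155 → z155155155155155 → (answer).

z155155155155155155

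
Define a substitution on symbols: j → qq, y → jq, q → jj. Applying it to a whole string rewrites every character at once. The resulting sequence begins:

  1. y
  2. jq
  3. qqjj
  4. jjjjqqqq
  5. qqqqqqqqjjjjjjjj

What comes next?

Replace each of the 16 characters of qqqqqqqqjjjjjjjj in place — jj jj jj jj jj jj jj jj qq qq qq qq qq qq qq qq — and concatenate.

jjjjjjjjjjjjjjjjqqqqqqqqqqqqqqqq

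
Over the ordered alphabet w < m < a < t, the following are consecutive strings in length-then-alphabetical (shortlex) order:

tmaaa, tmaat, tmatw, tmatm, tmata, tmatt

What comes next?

tmtww

Treat tmatt as a base-4 numeral over the given alphabet and add one, carrying through any trailing t's.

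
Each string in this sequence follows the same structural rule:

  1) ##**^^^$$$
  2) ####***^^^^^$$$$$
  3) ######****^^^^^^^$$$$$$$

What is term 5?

##########******^^^^^^^^^^^$$$$$$$$$$$

Each string has the form #^{2n} *^{n+1} ^^{2n+1} $^{2n+1} (n = 1, 2, …).
Setting n = 5 gives 10, 6, 11, 11 characters in each block.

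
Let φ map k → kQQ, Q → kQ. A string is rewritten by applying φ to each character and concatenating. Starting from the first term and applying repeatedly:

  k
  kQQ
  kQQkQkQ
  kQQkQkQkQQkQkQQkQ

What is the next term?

Rewriting the 17 symbols of kQQkQkQkQQkQkQQkQ one by one yields kQQ kQ kQ kQQ kQ kQQ kQ kQQ kQ kQ kQQ kQ kQQ kQ kQ kQQ kQ; concatenated:

kQQkQkQkQQkQkQQkQkQQkQkQkQQkQkQQkQkQkQQkQ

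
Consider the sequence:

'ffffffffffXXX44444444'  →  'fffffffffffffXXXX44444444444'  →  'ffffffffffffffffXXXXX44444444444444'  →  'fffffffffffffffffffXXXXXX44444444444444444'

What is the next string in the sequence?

ffffffffffffffffffffffXXXXXXX44444444444444444444

The n-th term is 3n+1 f's then n X's then 3n-1 4's, where the shown terms are n = 3, 4, 5, 6.
At n = 7 the blocks have lengths 22, 7, 20.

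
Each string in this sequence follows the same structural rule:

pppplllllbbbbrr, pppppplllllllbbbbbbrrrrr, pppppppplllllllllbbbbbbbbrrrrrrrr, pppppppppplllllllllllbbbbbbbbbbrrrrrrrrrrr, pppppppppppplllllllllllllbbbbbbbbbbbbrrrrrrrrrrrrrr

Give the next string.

pppppppppppppplllllllllllllllbbbbbbbbbbbbbbrrrrrrrrrrrrrrrrr

Term n consists of 2n+2 p's, followed by 2n+3 l's, followed by 2n+2 b's, followed by 3n-1 r's (n = 1, 2, …).
Setting n = 6 gives 14, 15, 14, 17 characters in each block.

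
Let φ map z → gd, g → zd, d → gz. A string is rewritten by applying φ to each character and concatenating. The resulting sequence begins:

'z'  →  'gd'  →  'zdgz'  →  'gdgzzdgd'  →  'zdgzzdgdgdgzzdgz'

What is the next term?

gdgzzdgdgdgzzdgzzdgzzdgdgdgzzdgd

φ(zdgzzdgdgdgzzdgz) expands symbol-by-symbol to gd gz zd gd gd gz zd gz zd gz zd gd gd gz zd gd; joining the 16 pieces gives the next term.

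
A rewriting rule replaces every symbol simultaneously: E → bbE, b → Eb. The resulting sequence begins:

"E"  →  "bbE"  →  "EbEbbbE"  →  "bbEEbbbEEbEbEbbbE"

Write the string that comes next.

Rewriting the 17 symbols of bbEEbbbEEbEbEbbbE one by one yields Eb Eb bbE bbE Eb Eb Eb bbE bbE Eb bbE Eb bbE Eb Eb Eb bbE; concatenated:

EbEbbbEbbEEbEbEbbbEbbEEbbbEEbbbEEbEbEbbbE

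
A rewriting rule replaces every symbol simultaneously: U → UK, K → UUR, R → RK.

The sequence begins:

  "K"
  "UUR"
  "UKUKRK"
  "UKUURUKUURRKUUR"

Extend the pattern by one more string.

UKUURUKUKRKUKUURUKUKRKRKUURUKUKRK

φ(UKUURUKUURRKUUR) expands symbol-by-symbol to UK UUR UK UK RK UK UUR UK UK RK RK UUR UK UK RK; joining the 15 pieces gives the next term.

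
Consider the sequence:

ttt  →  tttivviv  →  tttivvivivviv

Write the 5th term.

tttivvivivvivivvivivviv

The strings grow by a fixed suffix ivviv each time.
From tttivvivivviv, 2 further steps: tttivvivivviv → tttivvivivvivivviv → (answer).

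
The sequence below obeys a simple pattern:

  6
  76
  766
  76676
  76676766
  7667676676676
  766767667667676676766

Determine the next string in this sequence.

7667676676676766767667667676676676

This is a Fibonacci-style word recurrence s(k) = s(k−1)·s(k−2): e.g. 76·6 = 766.
The next term joins 766767667667676676766 and 7667676676676.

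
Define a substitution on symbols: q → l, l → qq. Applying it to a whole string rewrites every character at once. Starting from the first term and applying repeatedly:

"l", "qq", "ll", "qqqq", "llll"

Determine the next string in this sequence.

qqqqqqqq

Apply φ to llll symbol by symbol: l→qq, l→qq, l→qq, l→qq; joined: qq qq qq qq.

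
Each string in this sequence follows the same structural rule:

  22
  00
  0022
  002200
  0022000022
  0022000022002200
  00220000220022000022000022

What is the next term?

002200002200220000220000220022000022002200

This is a Fibonacci-style word recurrence s(k) = s(k−1)·s(k−2): e.g. 00·22 = 0022.
Continuing: 00220000220022000022000022 · 0022000022002200 gives term 8.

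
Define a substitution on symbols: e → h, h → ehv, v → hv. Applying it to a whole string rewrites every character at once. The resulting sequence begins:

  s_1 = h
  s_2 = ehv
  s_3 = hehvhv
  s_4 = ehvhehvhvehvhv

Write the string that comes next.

hehvhvehvhehvhvehvhvhehvhvehvhv

Replace each of the 14 characters of ehvhehvhvehvhv in place — h ehv hv ehv h ehv hv ehv hv h ehv hv ehv hv — and concatenate.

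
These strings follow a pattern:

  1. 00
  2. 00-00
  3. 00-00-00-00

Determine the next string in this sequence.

Every step duplicates the string with '-' between the halves.
Doubling 00-00-00-00 with '-' between the halves:

00-00-00-00-00-00-00-00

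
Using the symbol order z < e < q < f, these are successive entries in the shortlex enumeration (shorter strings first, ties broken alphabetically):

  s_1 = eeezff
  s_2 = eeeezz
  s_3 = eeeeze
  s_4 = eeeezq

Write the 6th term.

Stepping forward 2 times from eeeezq: eeeezq → eeeezf, then the target.

eeeeez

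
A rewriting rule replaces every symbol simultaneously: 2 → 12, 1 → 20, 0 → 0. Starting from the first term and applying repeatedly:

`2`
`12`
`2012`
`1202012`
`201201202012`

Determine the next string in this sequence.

Apply φ to 201201202012 symbol by symbol: 2→12, 0→0, 1→20, 2→12, 0→0, 1→20, 2→12, 0→0, 2→12, 0→0, 1→20, 2→12; joined: 12 0 20 12 0 20 12 0 12 0 20 12.

12020120201201202012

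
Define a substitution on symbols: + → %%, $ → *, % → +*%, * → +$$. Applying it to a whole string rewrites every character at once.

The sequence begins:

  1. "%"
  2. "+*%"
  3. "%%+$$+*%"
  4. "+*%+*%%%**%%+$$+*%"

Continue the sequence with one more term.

Replace each of the 18 characters of +*%+*%%%**%%+$$+*% in place — %% +$$ +*% %% +$$ +*% +*% +*% +$$ +$$ +*% +*% %% * * %% +$$ +*% — and concatenate.

%%+$$+*%%%+$$+*%+*%+*%+$$+$$+*%+*%%%**%%+$$+*%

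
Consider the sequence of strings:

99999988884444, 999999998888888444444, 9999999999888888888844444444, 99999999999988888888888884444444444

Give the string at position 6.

9999999999999999888888888888888888844444444444444

Each string has the form 9^{2n+2} 8^{3n-2} 4^{2n}, where the shown terms are n = 2, 3, 4, 5.
Setting n = 7 gives 16, 19, 14 characters in each block.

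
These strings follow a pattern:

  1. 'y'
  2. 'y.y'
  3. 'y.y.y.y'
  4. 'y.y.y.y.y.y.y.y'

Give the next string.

Every step duplicates the string with '.' between the halves.
So the next term is two copies of y.y.y.y.y.y.y.y with '.' between the halves.

y.y.y.y.y.y.y.y.y.y.y.y.y.y.y.y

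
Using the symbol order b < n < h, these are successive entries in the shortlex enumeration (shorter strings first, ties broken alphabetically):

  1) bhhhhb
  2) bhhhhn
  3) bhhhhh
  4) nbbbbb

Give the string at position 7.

Continuing the enumeration 3 steps past nbbbbb: nbbbbb → nbbbbn → nbbbbh → (answer).

nbbbnb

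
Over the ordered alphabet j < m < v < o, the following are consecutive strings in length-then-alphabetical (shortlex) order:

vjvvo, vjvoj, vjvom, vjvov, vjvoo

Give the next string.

The successor of vjvoo increments the rightmost position that isn't already o and resets every position after it to j.

vjojj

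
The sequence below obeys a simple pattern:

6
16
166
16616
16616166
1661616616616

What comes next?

From term 3 onward, concatenate the last term with the second-to-last: 16·6 = 166, 166·16 = 16616, …
Continuing: 1661616616616 · 16616166 gives term 7.

166161661661616616166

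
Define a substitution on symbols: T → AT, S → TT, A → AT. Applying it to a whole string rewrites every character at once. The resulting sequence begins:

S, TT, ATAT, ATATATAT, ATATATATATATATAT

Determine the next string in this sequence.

ATATATATATATATATATATATATATATATAT

Applying the rule to each of the 16 symbols of ATATATATATATATAT gives the pieces AT AT AT AT AT AT AT AT AT AT AT AT AT AT AT AT, which concatenate to the answer.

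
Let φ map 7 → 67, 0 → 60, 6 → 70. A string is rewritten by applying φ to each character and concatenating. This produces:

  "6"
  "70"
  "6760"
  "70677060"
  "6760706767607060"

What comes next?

Rewriting the 16 symbols of 6760706767607060 one by one yields 70 67 70 60 67 60 70 67 70 67 70 60 67 60 70 60; concatenated:

70677060676070677067706067607060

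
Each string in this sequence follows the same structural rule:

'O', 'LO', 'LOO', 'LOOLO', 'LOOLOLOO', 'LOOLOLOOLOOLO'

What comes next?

LOOLOLOOLOOLOLOOLOLOO

This is a Fibonacci-style word recurrence s(k) = s(k−1)·s(k−2): e.g. LO·O = LOO.
The next term joins LOOLOLOOLOOLO and LOOLOLOO.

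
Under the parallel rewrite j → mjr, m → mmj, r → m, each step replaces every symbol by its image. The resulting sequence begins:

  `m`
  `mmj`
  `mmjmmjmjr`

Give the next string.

mmjmmjmjrmmjmmjmjrmmjmjrm

Apply φ to mmjmmjmjr symbol by symbol: m→mmj, m→mmj, j→mjr, m→mmj, m→mmj, j→mjr, m→mmj, j→mjr, r→m; joined: mmj mmj mjr mmj mmj mjr mmj mjr m.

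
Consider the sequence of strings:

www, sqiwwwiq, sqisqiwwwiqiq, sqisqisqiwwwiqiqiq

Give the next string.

sqisqisqisqiwwwiqiqiqiq

Each term wraps the previous one in sqi on the left and iq on the right.
So the next term is sqi·sqisqisqiwwwiqiqiq·iq.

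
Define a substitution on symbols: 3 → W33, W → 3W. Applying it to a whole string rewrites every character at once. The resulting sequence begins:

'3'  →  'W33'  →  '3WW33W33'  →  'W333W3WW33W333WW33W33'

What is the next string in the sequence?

Replace each of the 21 characters of W333W3WW33W333WW33W33 in place — 3W W33 W33 W33 3W W33 3W 3W W33 W33 3W W33 W33 W33 3W 3W W33 W33 3W W33 W33 — and concatenate.

3WW33W33W333WW333W3WW33W333WW33W33W333W3WW33W333WW33W33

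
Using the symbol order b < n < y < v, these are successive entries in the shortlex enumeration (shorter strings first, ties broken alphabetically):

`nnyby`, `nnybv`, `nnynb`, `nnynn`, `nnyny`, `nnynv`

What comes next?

nnyyb

The successor of nnynv increments the rightmost position that isn't already v and resets every position after it to b.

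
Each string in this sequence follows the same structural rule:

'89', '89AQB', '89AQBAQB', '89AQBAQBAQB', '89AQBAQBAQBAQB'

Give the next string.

Each term is the previous one with AQB appended.
Applying this once more to 89AQBAQBAQBAQB:

89AQBAQBAQBAQBAQB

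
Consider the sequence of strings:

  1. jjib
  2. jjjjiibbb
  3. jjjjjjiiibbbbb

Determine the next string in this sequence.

The n-th term is 2n j's then n i's then 2n-1 b's (n = 1, 2, …).
Setting n = 4 gives 8, 4, 7 characters in each block.

jjjjjjjjiiiibbbbbbb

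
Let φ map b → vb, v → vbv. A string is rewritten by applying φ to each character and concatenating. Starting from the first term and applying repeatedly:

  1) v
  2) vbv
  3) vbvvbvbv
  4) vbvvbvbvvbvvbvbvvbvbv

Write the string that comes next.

Rewriting the 21 symbols of vbvvbvbvvbvvbvbvvbvbv one by one yields vbv vb vbv vbv vb vbv vb vbv vbv vb vbv vbv vb vbv vb vbv vbv vb vbv vb vbv; concatenated:

vbvvbvbvvbvvbvbvvbvbvvbvvbvbvvbvvbvbvvbvbvvbvvbvbvvbvbv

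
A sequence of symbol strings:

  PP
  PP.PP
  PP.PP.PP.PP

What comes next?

s(k+1) = s(k)·.·s(k) — each term doubles the last with '.' between the halves.
Doubling PP.PP.PP.PP with '.' between the halves:

PP.PP.PP.PP.PP.PP.PP.PP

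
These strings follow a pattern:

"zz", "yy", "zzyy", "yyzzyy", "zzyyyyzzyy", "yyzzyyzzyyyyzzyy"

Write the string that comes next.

Each term (from the third on) is the two preceding terms concatenated in order: term 3 = zz·yy = zzyy.
So term 7 is zzyyyyzzyy·yyzzyyzzyyyyzzyy.

zzyyyyzzyyyyzzyyzzyyyyzzyy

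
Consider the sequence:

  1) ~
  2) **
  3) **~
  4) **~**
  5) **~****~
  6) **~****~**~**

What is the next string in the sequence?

From term 3 onward, concatenate the last term with the second-to-last: **·~ = **~, **~·** = **~**, …
The next term joins **~****~**~** and **~****~.

**~****~**~****~****~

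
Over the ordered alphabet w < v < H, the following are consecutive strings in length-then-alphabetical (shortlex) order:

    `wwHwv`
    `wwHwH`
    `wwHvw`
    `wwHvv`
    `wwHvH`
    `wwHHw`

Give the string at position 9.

wvwww

Stepping forward 3 times from wwHHw: wwHHw → wwHHv → wwHHH, then the target.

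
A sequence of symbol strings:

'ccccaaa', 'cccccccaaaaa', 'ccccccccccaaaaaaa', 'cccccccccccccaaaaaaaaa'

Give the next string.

ccccccccccccccccaaaaaaaaaaa

The n-th term is 3n+1 c's then 2n+1 a's (n = 1, 2, …).
For the next term, n = 5, so the run lengths are 16, 11.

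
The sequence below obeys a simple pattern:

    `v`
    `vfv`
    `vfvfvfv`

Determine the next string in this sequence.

Every step duplicates the string with 'f' between the halves.
One more doubling of vfvfvfv gives the answer.

vfvfvfvfvfvfvfv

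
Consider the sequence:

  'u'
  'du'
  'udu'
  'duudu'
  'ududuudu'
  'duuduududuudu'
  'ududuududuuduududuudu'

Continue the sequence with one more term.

This is a Fibonacci-style word recurrence s(k) = s(k−2)·s(k−1): e.g. u·du = udu.
The next term joins duuduududuudu and ududuududuuduududuudu.

duuduududuuduududuududuuduududuudu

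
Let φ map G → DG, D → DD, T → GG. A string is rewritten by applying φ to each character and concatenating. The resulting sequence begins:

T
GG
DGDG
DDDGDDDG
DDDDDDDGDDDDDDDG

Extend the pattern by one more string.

DDDDDDDDDDDDDDDGDDDDDDDDDDDDDDDG

φ(DDDDDDDGDDDDDDDG) expands symbol-by-symbol to DD DD DD DD DD DD DD DG DD DD DD DD DD DD DD DG; joining the 16 pieces gives the next term.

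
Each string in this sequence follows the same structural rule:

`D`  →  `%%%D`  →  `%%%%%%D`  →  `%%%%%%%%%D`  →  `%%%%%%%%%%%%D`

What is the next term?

%%%%%%%%%%%%%%%D

Every step adds %%% at the front: s(k+1) = %%%·s(k).
One more step from %%%%%%%%%%%%D gives the answer.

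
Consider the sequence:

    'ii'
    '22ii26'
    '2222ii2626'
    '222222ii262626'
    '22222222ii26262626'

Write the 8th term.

22222222222222ii26262626262626

s(k+1) = 22·s(k)·26, so each term gains 22 as a prefix and 26 as a suffix.
From 22222222ii26262626, 3 further steps: 22222222ii26262626 → 2222222222ii2626262626 → 222222222222ii262626262626 → (answer).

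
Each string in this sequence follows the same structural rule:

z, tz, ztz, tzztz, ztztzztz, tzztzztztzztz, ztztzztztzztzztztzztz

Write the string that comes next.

This is a Fibonacci-style word recurrence s(k) = s(k−2)·s(k−1): e.g. z·tz = ztz.
The next term joins tzztzztztzztz and ztztzztztzztzztztzztz.

tzztzztztzztzztztzztztzztzztztzztz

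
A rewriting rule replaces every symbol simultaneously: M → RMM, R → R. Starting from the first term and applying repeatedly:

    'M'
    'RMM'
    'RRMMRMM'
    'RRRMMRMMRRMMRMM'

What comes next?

Rewriting the 15 symbols of RRRMMRMMRRMMRMM one by one yields R R R RMM RMM R RMM RMM R R RMM RMM R RMM RMM; concatenated:

RRRRMMRMMRRMMRMMRRRMMRMMRRMMRMM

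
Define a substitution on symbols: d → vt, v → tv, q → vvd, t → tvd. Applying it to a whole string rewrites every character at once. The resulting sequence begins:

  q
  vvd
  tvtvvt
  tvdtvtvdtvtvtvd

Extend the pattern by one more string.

tvdtvvttvdtvtvdtvvttvdtvtvdtvtvdtvvt

Applying the rule to each of the 15 symbols of tvdtvtvdtvtvtvd gives the pieces tvd tv vt tvd tv tvd tv vt tvd tv tvd tv tvd tv vt, which concatenate to the answer.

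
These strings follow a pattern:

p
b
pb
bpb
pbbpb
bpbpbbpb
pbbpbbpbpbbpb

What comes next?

From term 3 onward, concatenate the second-to-last term with the last: p·b = pb, b·pb = bpb, …
The next term joins bpbpbbpb and pbbpbbpbpbbpb.

bpbpbbpbpbbpbbpbpbbpb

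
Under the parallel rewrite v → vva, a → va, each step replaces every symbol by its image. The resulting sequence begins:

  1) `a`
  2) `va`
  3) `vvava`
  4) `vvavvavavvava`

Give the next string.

φ(vvavvavavvava) expands symbol-by-symbol to vva vva va vva vva va vva va vva vva va vva va; joining the 13 pieces gives the next term.

vvavvavavvavvavavvavavvavvavavvava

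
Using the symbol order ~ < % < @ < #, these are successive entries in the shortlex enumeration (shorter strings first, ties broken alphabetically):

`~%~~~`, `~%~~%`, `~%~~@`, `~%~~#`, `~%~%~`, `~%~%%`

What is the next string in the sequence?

~%~%@

The successor of ~%~%% increments the rightmost position that isn't already # and resets every position after it to ~.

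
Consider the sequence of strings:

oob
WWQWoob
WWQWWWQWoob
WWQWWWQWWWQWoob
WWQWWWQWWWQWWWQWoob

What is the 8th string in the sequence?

WWQWWWQWWWQWWWQWWWQWWWQWWWQWoob

Each term is the previous one with WWQW prepended.
From WWQWWWQWWWQWWWQWoob, 3 further steps: WWQWWWQWWWQWWWQWoob → WWQWWWQWWWQWWWQWWWQWoob → WWQWWWQWWWQWWWQWWWQWWWQWoob → (answer).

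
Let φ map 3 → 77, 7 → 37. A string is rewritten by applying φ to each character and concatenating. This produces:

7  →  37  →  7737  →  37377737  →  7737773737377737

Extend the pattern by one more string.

37377737373777377737773737377737

Applying the rule to each of the 16 symbols of 7737773737377737 gives the pieces 37 37 77 37 37 37 77 37 77 37 77 37 37 37 77 37, which concatenate to the answer.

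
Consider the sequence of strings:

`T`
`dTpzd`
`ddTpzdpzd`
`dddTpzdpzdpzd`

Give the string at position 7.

Every step adds d to the front and pzd to the end of the previous string.
From dddTpzdpzdpzd, 3 further steps: dddTpzdpzdpzd → ddddTpzdpzdpzdpzd → dddddTpzdpzdpzdpzdpzd → (answer).

ddddddTpzdpzdpzdpzdpzdpzd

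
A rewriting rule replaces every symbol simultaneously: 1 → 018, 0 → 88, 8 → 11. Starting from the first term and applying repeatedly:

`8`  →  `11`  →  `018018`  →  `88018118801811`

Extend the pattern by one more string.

1111880181101801811118801811018018

φ(88018118801811) expands symbol-by-symbol to 11 11 88 018 11 018 018 11 11 88 018 11 018 018; joining the 14 pieces gives the next term.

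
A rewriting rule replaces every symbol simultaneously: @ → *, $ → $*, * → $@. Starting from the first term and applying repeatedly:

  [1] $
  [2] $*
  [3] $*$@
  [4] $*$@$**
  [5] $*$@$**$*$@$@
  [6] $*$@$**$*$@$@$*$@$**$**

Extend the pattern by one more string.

$*$@$**$*$@$@$*$@$**$**$*$@$**$*$@$@$*$@$@

φ($*$@$**$*$@$@$*$@$**$**) expands symbol-by-symbol to $* $@ $* * $* $@ $@ $* $@ $* * $* * $* $@ $* * $* $@ $@ $* $@ $@; joining the 23 pieces gives the next term.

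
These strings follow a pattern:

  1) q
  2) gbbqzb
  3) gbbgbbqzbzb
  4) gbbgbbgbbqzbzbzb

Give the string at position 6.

s(k+1) = gbb·s(k)·zb, so each term gains gbb as a prefix and zb as a suffix.
From gbbgbbgbbqzbzbzb, 2 further steps: gbbgbbgbbqzbzbzb → gbbgbbgbbgbbqzbzbzbzb → (answer).

gbbgbbgbbgbbgbbqzbzbzbzbzb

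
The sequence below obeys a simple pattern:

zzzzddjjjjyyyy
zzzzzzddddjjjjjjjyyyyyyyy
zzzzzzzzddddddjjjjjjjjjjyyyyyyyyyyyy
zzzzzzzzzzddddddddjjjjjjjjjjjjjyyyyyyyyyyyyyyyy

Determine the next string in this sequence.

zzzzzzzzzzzzddddddddddjjjjjjjjjjjjjjjjyyyyyyyyyyyyyyyyyyyy

Term n consists of 2n+2 z's, followed by 2n d's, followed by 3n+1 j's, followed by 4n y's (n = 1, 2, …).
Setting n = 5 gives 12, 10, 16, 20 characters in each block.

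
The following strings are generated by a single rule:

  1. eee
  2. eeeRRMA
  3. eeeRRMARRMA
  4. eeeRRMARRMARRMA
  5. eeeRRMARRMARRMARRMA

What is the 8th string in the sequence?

The strings grow by a fixed suffix RRMA each time.
From eeeRRMARRMARRMARRMA, 3 further steps: eeeRRMARRMARRMARRMA → eeeRRMARRMARRMARRMARRMA → eeeRRMARRMARRMARRMARRMARRMA → (answer).

eeeRRMARRMARRMARRMARRMARRMARRMA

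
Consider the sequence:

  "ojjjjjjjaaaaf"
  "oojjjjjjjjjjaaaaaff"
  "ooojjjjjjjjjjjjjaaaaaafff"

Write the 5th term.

Term n consists of n-1 o's, followed by 3n+1 j's, followed by n+2 a's, followed by n-1 f's, where the shown terms are n = 2, 3, 4.
Setting n = 6 gives 5, 19, 8, 5 characters in each block.

ooooojjjjjjjjjjjjjjjjjjjaaaaaaaafffff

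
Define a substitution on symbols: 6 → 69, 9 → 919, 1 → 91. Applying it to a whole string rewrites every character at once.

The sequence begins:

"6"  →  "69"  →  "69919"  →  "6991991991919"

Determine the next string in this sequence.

φ(6991991991919) expands symbol-by-symbol to 69 919 919 91 919 919 91 919 919 91 919 91 919; joining the 13 pieces gives the next term.

6991991991919919919199199191991919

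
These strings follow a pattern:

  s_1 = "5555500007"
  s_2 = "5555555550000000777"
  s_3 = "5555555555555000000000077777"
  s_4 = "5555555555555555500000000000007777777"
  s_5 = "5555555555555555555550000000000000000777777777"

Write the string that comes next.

The n-th term is 4n+1 5's then 3n+1 0's then 2n-1 7's (n = 1, 2, …).
Setting n = 6 gives 25, 19, 11 characters in each block.

5555555555555555555555555000000000000000000077777777777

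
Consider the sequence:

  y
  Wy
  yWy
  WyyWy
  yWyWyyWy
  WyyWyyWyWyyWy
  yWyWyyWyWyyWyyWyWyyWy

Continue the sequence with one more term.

From term 3 onward, concatenate the second-to-last term with the last: y·Wy = yWy, Wy·yWy = WyyWy, …
Continuing: WyyWyyWyWyyWy · yWyWyyWyWyyWyyWyWyyWy gives term 8.

WyyWyyWyWyyWyyWyWyyWyWyyWyyWyWyyWy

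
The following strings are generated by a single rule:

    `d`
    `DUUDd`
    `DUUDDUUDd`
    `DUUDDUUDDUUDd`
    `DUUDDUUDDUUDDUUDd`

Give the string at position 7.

DUUDDUUDDUUDDUUDDUUDDUUDd

Each term is the previous one with DUUD prepended.
From DUUDDUUDDUUDDUUDd, 2 further steps: DUUDDUUDDUUDDUUDd → DUUDDUUDDUUDDUUDDUUDd → (answer).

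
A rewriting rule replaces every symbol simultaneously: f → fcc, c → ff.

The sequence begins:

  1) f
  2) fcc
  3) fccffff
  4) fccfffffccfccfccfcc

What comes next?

fccfffffccfccfccfccfccfffffccfffffccfffffccffff

φ(fccfffffccfccfccfcc) expands symbol-by-symbol to fcc ff ff fcc fcc fcc fcc fcc ff ff fcc ff ff fcc ff ff fcc ff ff; joining the 19 pieces gives the next term.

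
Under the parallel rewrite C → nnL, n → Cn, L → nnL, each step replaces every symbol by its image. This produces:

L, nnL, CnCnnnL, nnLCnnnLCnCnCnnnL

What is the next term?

Rewriting the 17 symbols of nnLCnnnLCnCnCnnnL one by one yields Cn Cn nnL nnL Cn Cn Cn nnL nnL Cn nnL Cn nnL Cn Cn Cn nnL; concatenated:

CnCnnnLnnLCnCnCnnnLnnLCnnnLCnnnLCnCnCnnnL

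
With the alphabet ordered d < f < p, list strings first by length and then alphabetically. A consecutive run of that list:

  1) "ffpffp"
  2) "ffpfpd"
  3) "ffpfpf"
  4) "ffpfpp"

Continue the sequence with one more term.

ffppdd

Treat ffpfpp as a base-3 numeral over the given alphabet and add one, carrying through any trailing p's.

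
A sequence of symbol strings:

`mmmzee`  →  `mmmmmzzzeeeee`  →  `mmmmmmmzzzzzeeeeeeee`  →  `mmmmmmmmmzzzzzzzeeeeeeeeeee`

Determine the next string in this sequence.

Reading off run lengths: m runs 3, 5, 7, 9; z runs 1, 3, 5, 7; e runs 2, 5, 8, 11 — each is linear in n (n = 1, 2, …).
Setting n = 5 gives 11, 9, 14 characters in each block.

mmmmmmmmmmmzzzzzzzzzeeeeeeeeeeeeee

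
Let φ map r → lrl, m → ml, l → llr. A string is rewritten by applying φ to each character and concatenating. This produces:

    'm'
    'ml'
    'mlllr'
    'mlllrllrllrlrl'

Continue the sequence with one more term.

mlllrllrllrlrlllrllrlrlllrllrlrlllrlrlllr

φ(mlllrllrllrlrl) expands symbol-by-symbol to ml llr llr llr lrl llr llr lrl llr llr lrl llr lrl llr; joining the 14 pieces gives the next term.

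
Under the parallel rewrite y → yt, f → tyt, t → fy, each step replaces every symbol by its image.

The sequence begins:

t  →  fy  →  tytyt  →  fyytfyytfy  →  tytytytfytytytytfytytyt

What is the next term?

Replace each of the 23 characters of tytytytfytytytytfytytyt in place — fy yt fy yt fy yt fy tyt yt fy yt fy yt fy yt fy tyt yt fy yt fy yt fy — and concatenate.

fyytfyytfyytfytytytfyytfyytfyytfytytytfyytfyytfy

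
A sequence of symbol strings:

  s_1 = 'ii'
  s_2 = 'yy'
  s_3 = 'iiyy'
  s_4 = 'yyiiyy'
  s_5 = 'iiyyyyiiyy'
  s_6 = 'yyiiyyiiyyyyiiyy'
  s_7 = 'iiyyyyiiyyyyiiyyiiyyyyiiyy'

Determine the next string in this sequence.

yyiiyyiiyyyyiiyyiiyyyyiiyyyyiiyyiiyyyyiiyy

From term 3 onward, concatenate the second-to-last term with the last: ii·yy = iiyy, yy·iiyy = yyiiyy, …
The next term joins yyiiyyiiyyyyiiyy and iiyyyyiiyyyyiiyyiiyyyyiiyy.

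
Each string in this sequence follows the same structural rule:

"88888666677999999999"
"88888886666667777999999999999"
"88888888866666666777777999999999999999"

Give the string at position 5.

88888888888886666666666667777777777999999999999999999999

The n-th term is 2n+1 8's then 2n 6's then 2n-2 7's then 3n+3 9's, where the shown terms are n = 2, 3, 4.
For term 5, n = 6, so the run lengths are 13, 12, 10, 21.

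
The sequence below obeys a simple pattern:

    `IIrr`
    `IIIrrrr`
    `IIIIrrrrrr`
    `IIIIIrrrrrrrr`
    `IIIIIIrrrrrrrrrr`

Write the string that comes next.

IIIIIIIrrrrrrrrrrrr

Each string has the form I^{n+1} r^{2n} (n = 1, 2, …).
At n = 6 the blocks have lengths 7, 12.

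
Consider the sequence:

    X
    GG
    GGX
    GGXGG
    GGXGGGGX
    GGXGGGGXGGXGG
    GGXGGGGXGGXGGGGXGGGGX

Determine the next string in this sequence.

From term 3 onward, concatenate the last term with the second-to-last: GG·X = GGX, GGX·GG = GGXGG, …
The next term joins GGXGGGGXGGXGGGGXGGGGX and GGXGGGGXGGXGG.

GGXGGGGXGGXGGGGXGGGGXGGXGGGGXGGXGG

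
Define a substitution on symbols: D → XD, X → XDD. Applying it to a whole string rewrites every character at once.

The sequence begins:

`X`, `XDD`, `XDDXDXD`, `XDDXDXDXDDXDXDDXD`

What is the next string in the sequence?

φ(XDDXDXDXDDXDXDDXD) expands symbol-by-symbol to XDD XD XD XDD XD XDD XD XDD XD XD XDD XD XDD XD XD XDD XD; joining the 17 pieces gives the next term.

XDDXDXDXDDXDXDDXDXDDXDXDXDDXDXDDXDXDXDDXD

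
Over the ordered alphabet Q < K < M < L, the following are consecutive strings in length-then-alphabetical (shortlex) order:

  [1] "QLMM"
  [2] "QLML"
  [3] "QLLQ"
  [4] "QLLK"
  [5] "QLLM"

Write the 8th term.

Advancing 3 positions from QLLM through QLLM → QLLL → KQQQ reaches term 8.

KQQK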